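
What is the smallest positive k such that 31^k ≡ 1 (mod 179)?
89

179 is prime, so ord(31) divides φ(179) = 178.
Divisors of 178: 1, 2, 89, 178.
Repeated squaring: 31^1 ≡ 31, 31^2 ≡ 66, 31^4 ≡ 60, 31^8 ≡ 20, 31^16 ≡ 42, 31^32 ≡ 153, 31^64 ≡ 139, 31^128 ≡ 168 (mod 179).
Test 31^d mod 179 for each divisor d in increasing order:
31^1 ≡ 31
31^2 ≡ 66
31^89 = 31^64·31^16·31^8·31^1 ≡ 1  ← first divisor giving 1
The order is 89.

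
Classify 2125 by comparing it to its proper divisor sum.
deficient

Proper divisors of 2125: sum = 1 + 5 + 17 + 25 + 85 + 125 + 425 = 683
Since 683 < 2125, 2125 is deficient.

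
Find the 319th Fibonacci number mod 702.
427

Matrix identity: Q^n = [[F_(n+1), F_n], [F_n, F_(n-1)]] with Q = [[1,1],[1,0]].
n = 319 = 100111111₂. Square-and-multiply, entries mod 702:
Q^1 = [[1,1],[1,0]]
Q^2 = (Q^1)² = [[2,1],[1,1]]
Q^4 = (Q^2)² = [[5,3],[3,2]]
Q^9 = (Q^4)²·Q = [[55,34],[34,21]]
Q^19 = (Q^9)²·Q = [[447,671],[671,478]]
Q^39 = (Q^19)²·Q = [[105,700],[700,107]]
Q^79 = (Q^39)²·Q = [[75,499],[499,278]]
Q^159 = (Q^79)²·Q = [[447,502],[502,647]]
Q^319 = (Q^159)²·Q = [[651,427],[427,224]]
F_319 mod 702 = Q^319[0][1] = 427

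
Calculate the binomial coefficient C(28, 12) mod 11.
1

Using Lucas' theorem:
Write n=28 and k=12 in base 11:
n in base 11: [2, 6]
k in base 11: [1, 1]
C(28,12) mod 11 = ∏ C(n_i, k_i) mod 11
Digit binomials (mod 11): C(2,1) = 2; C(6,1) = 6
Product: 2 × 6 = 12 ≡ 1 (mod 11)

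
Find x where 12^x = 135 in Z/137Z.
62

Baby-step giant-step with step n = ⌈√137⌉ = 12.
Baby steps 12^j mod 137 (j:value) for j=0..11: 0:1, 1:12, 2:7, 3:84, 4:49, 5:40, 6:69, 7:6, 8:72, 9:42, 10:93, 11:20.
Giant-step multiplier: 12^(-12) ≡ 12^(136-12) = 12^124 ≡ 4 (mod 137).
Giant steps γ_i = 135·4^i mod 137: γ_0=135, γ_1=129, γ_2=105, γ_3=9, γ_4=36, γ_5=7 (in table at j=2).
x = i·n + j = 5·12 + 2 = 62.
Check: 12^62 ≡ 135 (mod 137).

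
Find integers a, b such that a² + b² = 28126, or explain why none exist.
Not possible

Factorization: 28126 = 2 × 7^3 × 41
By Fermat: n is sum of two squares iff every prime p ≡ 3 (mod 4) appears to even power.
Prime(s) ≡ 3 (mod 4) with odd exponent: [(7, 3)]
Therefore 28126 cannot be expressed as a² + b².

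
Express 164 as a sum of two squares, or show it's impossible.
8² + 10² (a=8, b=10)

Factorization: 164 = 2^2 × 41
By Fermat: n is sum of two squares iff every prime p ≡ 3 (mod 4) appears to even power.
All primes ≡ 3 (mod 4) appear to even power.
Search a = 0, 1, 2, … for 164 - a² a perfect square: first hit at a = 8: 164 - 64 = 100 = 10².
164 = 8² + 10² = 64 + 100 ✓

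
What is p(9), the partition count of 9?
30

p(n) counts ways to write n as a sum of positive integers (order ignored).
Examples: 9; 8 + 1; 7 + 2; 7 + 1 + 1; 6 + 3; ... (30 total)
p(9) = 30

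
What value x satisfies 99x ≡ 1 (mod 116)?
75

gcd(99, 116) = 1, so the inverse exists.
Extended Euclidean algorithm on (116, 99):
116 = 1 × 99 + 17  ⟹  17 = (1)·116 + (-1)·99
99 = 5 × 17 + 14  ⟹  14 = (-5)·116 + (6)·99
17 = 1 × 14 + 3  ⟹  3 = (6)·116 + (-7)·99
14 = 4 × 3 + 2  ⟹  2 = (-29)·116 + (34)·99
3 = 1 × 2 + 1  ⟹  1 = (35)·116 + (-41)·99
So (-41)·99 ≡ 1 (mod 116), i.e. 99^(-1) ≡ -41 ≡ 75 (mod 116).
Check: 99 × 75 = 7425 ≡ 1 (mod 116)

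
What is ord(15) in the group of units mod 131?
65

131 is prime, so ord(15) divides φ(131) = 130.
Divisors of 130: 1, 2, 5, 10, 13, 26, 65, 130.
Repeated squaring: 15^1 ≡ 15, 15^2 ≡ 94, 15^4 ≡ 59, 15^8 ≡ 75, 15^16 ≡ 123, 15^32 ≡ 64, 15^64 ≡ 35, 15^128 ≡ 46 (mod 131).
Test 15^d mod 131 for each divisor d in increasing order:
15^1 ≡ 15
15^2 ≡ 94
15^5 = 15^4·15^1 ≡ 99
15^10 = 15^8·15^2 ≡ 107
15^13 = 15^8·15^4·15^1 ≡ 89
15^26 = 15^16·15^8·15^2 ≡ 61
15^65 = 15^64·15^1 ≡ 1  ← first divisor giving 1
The order is 65.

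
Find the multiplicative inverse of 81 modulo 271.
87

gcd(81, 271) = 1, so the inverse exists.
Extended Euclidean algorithm on (271, 81):
271 = 3 × 81 + 28  ⟹  28 = (1)·271 + (-3)·81
81 = 2 × 28 + 25  ⟹  25 = (-2)·271 + (7)·81
28 = 1 × 25 + 3  ⟹  3 = (3)·271 + (-10)·81
25 = 8 × 3 + 1  ⟹  1 = (-26)·271 + (87)·81
So (87)·81 ≡ 1 (mod 271), i.e. 81^(-1) ≡ 87 (mod 271).
Check: 81 × 87 = 7047 ≡ 1 (mod 271)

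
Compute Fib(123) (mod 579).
131

Matrix identity: Q^n = [[F_(n+1), F_n], [F_n, F_(n-1)]] with Q = [[1,1],[1,0]].
n = 123 = 1111011₂. Square-and-multiply, entries mod 579:
Q^1 = [[1,1],[1,0]]
Q^3 = (Q^1)²·Q = [[3,2],[2,1]]
Q^7 = (Q^3)²·Q = [[21,13],[13,8]]
Q^15 = (Q^7)²·Q = [[408,31],[31,377]]
Q^30 = (Q^15)² = [[94,17],[17,77]]
Q^61 = (Q^30)²·Q = [[452,440],[440,12]]
Q^123 = (Q^61)²·Q = [[483,131],[131,352]]
F_123 mod 579 = Q^123[0][1] = 131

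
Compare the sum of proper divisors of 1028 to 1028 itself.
deficient

Proper divisors of 1028: sum = 1 + 2 + 4 + 257 + 514 = 778
Since 778 < 1028, 1028 is deficient.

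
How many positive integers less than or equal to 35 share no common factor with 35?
24

35 = 5 × 7
φ(n) = n × ∏(1 - 1/p) for each prime p dividing n
φ(35) = 35 × (1 - 1/5) × (1 - 1/7) = 24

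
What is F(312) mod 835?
559

Matrix identity: Q^n = [[F_(n+1), F_n], [F_n, F_(n-1)]] with Q = [[1,1],[1,0]].
n = 312 = 100111000₂. Square-and-multiply, entries mod 835:
Q^1 = [[1,1],[1,0]]
Q^2 = (Q^1)² = [[2,1],[1,1]]
Q^4 = (Q^2)² = [[5,3],[3,2]]
Q^9 = (Q^4)²·Q = [[55,34],[34,21]]
Q^19 = (Q^9)²·Q = [[85,6],[6,79]]
Q^39 = (Q^19)²·Q = [[730,581],[581,149]]
Q^78 = (Q^39)² = [[391,514],[514,712]]
Q^156 = (Q^78)² = [[412,812],[812,435]]
Q^312 = (Q^156)² = [[768,559],[559,209]]
F_312 mod 835 = Q^312[0][1] = 559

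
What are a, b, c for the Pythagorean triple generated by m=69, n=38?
(3317, 5244, 6205)

Euclid's formula: a = m² - n², b = 2mn, c = m² + n²
m = 69, n = 38
a = 69² - 38² = 4761 - 1444 = 3317
b = 2 × 69 × 38 = 5244
c = 69² + 38² = 4761 + 1444 = 6205
Verification: 3317² + 5244² = 11002489 + 27499536 = 38502025 = 6205² ✓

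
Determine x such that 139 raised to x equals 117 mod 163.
11

Baby-step giant-step with step n = ⌈√163⌉ = 13.
Baby steps 139^j mod 163 (j:value) for j=0..12: 0:1, 1:139, 2:87, 3:31, 4:71, 5:89, 6:146, 7:82, 8:151, 9:125, 10:97, 11:117, 12:126.
h = 117 is already in the table at j=11, so x = 11.
Check: 139^11 ≡ 117 (mod 163).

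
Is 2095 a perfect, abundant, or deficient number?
deficient

Proper divisors of 2095: sum = 1 + 5 + 419 = 425
Since 425 < 2095, 2095 is deficient.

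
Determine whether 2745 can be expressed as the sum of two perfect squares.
12² + 51² (a=12, b=51)

Factorization: 2745 = 3^2 × 5 × 61
By Fermat: n is sum of two squares iff every prime p ≡ 3 (mod 4) appears to even power.
All primes ≡ 3 (mod 4) appear to even power.
Search a = 0, 1, 2, … for 2745 - a² a perfect square: first hit at a = 12: 2745 - 144 = 2601 = 51².
2745 = 12² + 51² = 144 + 2601 ✓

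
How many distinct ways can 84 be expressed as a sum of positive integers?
26543660

p(n) counts ways to write n as a sum of positive integers (order ignored).
Euler's pentagonal recurrence: p(k) = p(k-1) + p(k-2) - p(k-5) - p(k-7) + p(k-12) + p(k-15) - ... (offsets j(3j∓1)/2, signs ++--, p(0)=1, p(<0)=0).
DP table for k = 0..83: p(0)=1, p(1)=1, p(2)=2, p(3)=3, p(4)=5, p(5)=7, p(6)=11, p(7)=15, p(8)=22, p(9)=30, p(10)=42, p(11)=56, p(12)=77, p(13)=101, p(14)=135, p(15)=176, p(16)=231, p(17)=297, p(18)=385, p(19)=490, p(20)=627, p(21)=792, p(22)=1002, p(23)=1255, p(24)=1575, p(25)=1958, p(26)=2436, p(27)=3010, p(28)=3718, p(29)=4565, p(30)=5604, p(31)=6842, p(32)=8349, p(33)=10143, p(34)=12310, p(35)=14883, p(36)=17977, p(37)=21637, p(38)=26015, p(39)=31185, p(40)=37338, p(41)=44583, p(42)=53174, p(43)=63261, p(44)=75175, p(45)=89134, p(46)=105558, p(47)=124754, p(48)=147273, p(49)=173525, p(50)=204226, p(51)=239943, p(52)=281589, p(53)=329931, p(54)=386155, p(55)=451276, p(56)=526823, p(57)=614154, p(58)=715220, p(59)=831820, p(60)=966467, p(61)=1121505, p(62)=1300156, p(63)=1505499, p(64)=1741630, p(65)=2012558, p(66)=2323520, p(67)=2679689, p(68)=3087735, p(69)=3554345, p(70)=4087968, p(71)=4697205, p(72)=5392783, p(73)=6185689, p(74)=7089500, p(75)=8118264, p(76)=9289091, p(77)=10619863, p(78)=12132164, p(79)=13848650, p(80)=15796476, p(81)=18004327, p(82)=20506255, p(83)=23338469.
Final step: p(84) = p(83) + p(82) - p(79) - p(77) + p(72) + p(69) - p(62) - p(58) + p(49) + p(44) - p(33) - p(27) + p(14) + p(7)
= 23338469 + 20506255 - 13848650 - 10619863 + 5392783 + 3554345 - 1300156 - 715220 + 173525 + 75175 - 10143 - 3010 + 135 + 15
= 26543660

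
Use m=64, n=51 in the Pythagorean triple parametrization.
(1495, 6528, 6697)

Euclid's formula: a = m² - n², b = 2mn, c = m² + n²
m = 64, n = 51
a = 64² - 51² = 4096 - 2601 = 1495
b = 2 × 64 × 51 = 6528
c = 64² + 51² = 4096 + 2601 = 6697
Verification: 1495² + 6528² = 2235025 + 42614784 = 44849809 = 6697² ✓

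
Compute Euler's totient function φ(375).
200

375 = 3 × 5^3
φ(n) = n × ∏(1 - 1/p) for each prime p dividing n
φ(375) = 375 × (1 - 1/3) × (1 - 1/5) = 200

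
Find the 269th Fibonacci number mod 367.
53

Matrix identity: Q^n = [[F_(n+1), F_n], [F_n, F_(n-1)]] with Q = [[1,1],[1,0]].
n = 269 = 100001101₂. Square-and-multiply, entries mod 367:
Q^1 = [[1,1],[1,0]]
Q^2 = (Q^1)² = [[2,1],[1,1]]
Q^4 = (Q^2)² = [[5,3],[3,2]]
Q^8 = (Q^4)² = [[34,21],[21,13]]
Q^16 = (Q^8)² = [[129,253],[253,243]]
Q^33 = (Q^16)²·Q = [[74,277],[277,164]]
Q^67 = (Q^33)²·Q = [[230,364],[364,233]]
Q^134 = (Q^67)² = [[61,79],[79,349]]
Q^269 = (Q^134)²·Q = [[147,53],[53,94]]
F_269 mod 367 = Q^269[0][1] = 53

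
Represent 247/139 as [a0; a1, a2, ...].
[1; 1, 3, 2, 15]

Euclidean algorithm steps:
247 = 1 × 139 + 108
139 = 1 × 108 + 31
108 = 3 × 31 + 15
31 = 2 × 15 + 1
15 = 15 × 1 + 0
Continued fraction: [1; 1, 3, 2, 15]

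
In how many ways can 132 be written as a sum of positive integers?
6620830889

p(n) counts ways to write n as a sum of positive integers (order ignored).
Euler's pentagonal recurrence: p(k) = p(k-1) + p(k-2) - p(k-5) - p(k-7) + p(k-12) + p(k-15) - ... (offsets j(3j∓1)/2, signs ++--, p(0)=1, p(<0)=0).
DP table for k = 0..131: p(0)=1, p(1)=1, p(2)=2, p(3)=3, p(4)=5, p(5)=7, p(6)=11, p(7)=15, p(8)=22, p(9)=30, p(10)=42, p(11)=56, p(12)=77, p(13)=101, p(14)=135, p(15)=176, p(16)=231, p(17)=297, p(18)=385, p(19)=490, p(20)=627, p(21)=792, p(22)=1002, p(23)=1255, p(24)=1575, p(25)=1958, p(26)=2436, p(27)=3010, p(28)=3718, p(29)=4565, p(30)=5604, p(31)=6842, p(32)=8349, p(33)=10143, p(34)=12310, p(35)=14883, p(36)=17977, p(37)=21637, p(38)=26015, p(39)=31185, p(40)=37338, p(41)=44583, p(42)=53174, p(43)=63261, p(44)=75175, p(45)=89134, p(46)=105558, p(47)=124754, p(48)=147273, p(49)=173525, p(50)=204226, p(51)=239943, p(52)=281589, p(53)=329931, p(54)=386155, p(55)=451276, p(56)=526823, p(57)=614154, p(58)=715220, p(59)=831820, p(60)=966467, p(61)=1121505, p(62)=1300156, p(63)=1505499, p(64)=1741630, p(65)=2012558, p(66)=2323520, p(67)=2679689, p(68)=3087735, p(69)=3554345, p(70)=4087968, p(71)=4697205, p(72)=5392783, p(73)=6185689, p(74)=7089500, p(75)=8118264, p(76)=9289091, p(77)=10619863, p(78)=12132164, p(79)=13848650, p(80)=15796476, p(81)=18004327, p(82)=20506255, p(83)=23338469, p(84)=26543660, p(85)=30167357, p(86)=34262962, p(87)=38887673, p(88)=44108109, p(89)=49995925, p(90)=56634173, p(91)=64112359, p(92)=72533807, p(93)=82010177, p(94)=92669720, p(95)=104651419, p(96)=118114304, p(97)=133230930, p(98)=150198136, p(99)=169229875, p(100)=190569292, p(101)=214481126, p(102)=241265379, p(103)=271248950, p(104)=304801365, p(105)=342325709, p(106)=384276336, p(107)=431149389, p(108)=483502844, p(109)=541946240, p(110)=607163746, p(111)=679903203, p(112)=761002156, p(113)=851376628, p(114)=952050665, p(115)=1064144451, p(116)=1188908248, p(117)=1327710076, p(118)=1482074143, p(119)=1653668665, p(120)=1844349560, p(121)=2056148051, p(122)=2291320912, p(123)=2552338241, p(124)=2841940500, p(125)=3163127352, p(126)=3519222692, p(127)=3913864295, p(128)=4351078600, p(129)=4835271870, p(130)=5371315400, p(131)=5964539504.
Final step: p(132) = p(131) + p(130) - p(127) - p(125) + p(120) + p(117) - p(110) - p(106) + p(97) + p(92) - p(81) - p(75) + p(62) + p(55) - p(40) - p(32) + p(15) + p(6)
= 5964539504 + 5371315400 - 3913864295 - 3163127352 + 1844349560 + 1327710076 - 607163746 - 384276336 + 133230930 + 72533807 - 18004327 - 8118264 + 1300156 + 451276 - 37338 - 8349 + 176 + 11
= 6620830889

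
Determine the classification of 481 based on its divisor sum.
deficient

Proper divisors of 481: sum = 1 + 13 + 37 = 51
Since 51 < 481, 481 is deficient.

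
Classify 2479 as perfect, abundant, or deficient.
deficient

Proper divisors of 2479: sum = 1 + 37 + 67 = 105
Since 105 < 2479, 2479 is deficient.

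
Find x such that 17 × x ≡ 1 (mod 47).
36

gcd(17, 47) = 1, so the inverse exists.
Extended Euclidean algorithm on (47, 17):
47 = 2 × 17 + 13  ⟹  13 = (1)·47 + (-2)·17
17 = 1 × 13 + 4  ⟹  4 = (-1)·47 + (3)·17
13 = 3 × 4 + 1  ⟹  1 = (4)·47 + (-11)·17
So (-11)·17 ≡ 1 (mod 47), i.e. 17^(-1) ≡ -11 ≡ 36 (mod 47).
Check: 17 × 36 = 612 ≡ 1 (mod 47)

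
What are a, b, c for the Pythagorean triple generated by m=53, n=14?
(2613, 1484, 3005)

Euclid's formula: a = m² - n², b = 2mn, c = m² + n²
m = 53, n = 14
a = 53² - 14² = 2809 - 196 = 2613
b = 2 × 53 × 14 = 1484
c = 53² + 14² = 2809 + 196 = 3005
Verification: 2613² + 1484² = 6827769 + 2202256 = 9030025 = 3005² ✓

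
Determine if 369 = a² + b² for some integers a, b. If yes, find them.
12² + 15² (a=12, b=15)

Factorization: 369 = 3^2 × 41
By Fermat: n is sum of two squares iff every prime p ≡ 3 (mod 4) appears to even power.
All primes ≡ 3 (mod 4) appear to even power.
Search a = 0, 1, 2, … for 369 - a² a perfect square: first hit at a = 12: 369 - 144 = 225 = 15².
369 = 12² + 15² = 144 + 225 ✓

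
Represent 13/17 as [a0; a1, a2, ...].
[0; 1, 3, 4]

Euclidean algorithm steps:
13 = 0 × 17 + 13
17 = 1 × 13 + 4
13 = 3 × 4 + 1
4 = 4 × 1 + 0
Continued fraction: [0; 1, 3, 4]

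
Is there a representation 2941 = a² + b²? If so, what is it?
5² + 54² (a=5, b=54)

Factorization: 2941 = 17 × 173
By Fermat: n is sum of two squares iff every prime p ≡ 3 (mod 4) appears to even power.
All primes ≡ 3 (mod 4) appear to even power.
Search a = 0, 1, 2, … for 2941 - a² a perfect square: first hit at a = 5: 2941 - 25 = 2916 = 54².
2941 = 5² + 54² = 25 + 2916 ✓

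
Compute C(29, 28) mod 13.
3

Using Lucas' theorem:
Write n=29 and k=28 in base 13:
n in base 13: [2, 3]
k in base 13: [2, 2]
C(29,28) mod 13 = ∏ C(n_i, k_i) mod 13
Digit binomials (mod 13): C(2,2) = 1; C(3,2) = 3
Product: 1 × 3 = 3 ≡ 3 (mod 13)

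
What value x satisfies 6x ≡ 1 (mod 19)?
16

gcd(6, 19) = 1, so the inverse exists.
Extended Euclidean algorithm on (19, 6):
19 = 3 × 6 + 1  ⟹  1 = (1)·19 + (-3)·6
So (-3)·6 ≡ 1 (mod 19), i.e. 6^(-1) ≡ -3 ≡ 16 (mod 19).
Check: 6 × 16 = 96 ≡ 1 (mod 19)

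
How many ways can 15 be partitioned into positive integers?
176

p(n) counts ways to write n as a sum of positive integers (order ignored).
Euler's pentagonal recurrence: p(k) = p(k-1) + p(k-2) - p(k-5) - p(k-7) + p(k-12) + p(k-15) - ... (offsets j(3j∓1)/2, signs ++--, p(0)=1, p(<0)=0).
DP table for k = 0..14: p(0)=1, p(1)=1, p(2)=2, p(3)=3, p(4)=5, p(5)=7, p(6)=11, p(7)=15, p(8)=22, p(9)=30, p(10)=42, p(11)=56, p(12)=77, p(13)=101, p(14)=135.
Final step: p(15) = p(14) + p(13) - p(10) - p(8) + p(3) + p(0)
= 135 + 101 - 42 - 22 + 3 + 1
= 176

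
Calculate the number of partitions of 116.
1188908248

p(n) counts ways to write n as a sum of positive integers (order ignored).
Euler's pentagonal recurrence: p(k) = p(k-1) + p(k-2) - p(k-5) - p(k-7) + p(k-12) + p(k-15) - ... (offsets j(3j∓1)/2, signs ++--, p(0)=1, p(<0)=0).
DP table for k = 0..115: p(0)=1, p(1)=1, p(2)=2, p(3)=3, p(4)=5, p(5)=7, p(6)=11, p(7)=15, p(8)=22, p(9)=30, p(10)=42, p(11)=56, p(12)=77, p(13)=101, p(14)=135, p(15)=176, p(16)=231, p(17)=297, p(18)=385, p(19)=490, p(20)=627, p(21)=792, p(22)=1002, p(23)=1255, p(24)=1575, p(25)=1958, p(26)=2436, p(27)=3010, p(28)=3718, p(29)=4565, p(30)=5604, p(31)=6842, p(32)=8349, p(33)=10143, p(34)=12310, p(35)=14883, p(36)=17977, p(37)=21637, p(38)=26015, p(39)=31185, p(40)=37338, p(41)=44583, p(42)=53174, p(43)=63261, p(44)=75175, p(45)=89134, p(46)=105558, p(47)=124754, p(48)=147273, p(49)=173525, p(50)=204226, p(51)=239943, p(52)=281589, p(53)=329931, p(54)=386155, p(55)=451276, p(56)=526823, p(57)=614154, p(58)=715220, p(59)=831820, p(60)=966467, p(61)=1121505, p(62)=1300156, p(63)=1505499, p(64)=1741630, p(65)=2012558, p(66)=2323520, p(67)=2679689, p(68)=3087735, p(69)=3554345, p(70)=4087968, p(71)=4697205, p(72)=5392783, p(73)=6185689, p(74)=7089500, p(75)=8118264, p(76)=9289091, p(77)=10619863, p(78)=12132164, p(79)=13848650, p(80)=15796476, p(81)=18004327, p(82)=20506255, p(83)=23338469, p(84)=26543660, p(85)=30167357, p(86)=34262962, p(87)=38887673, p(88)=44108109, p(89)=49995925, p(90)=56634173, p(91)=64112359, p(92)=72533807, p(93)=82010177, p(94)=92669720, p(95)=104651419, p(96)=118114304, p(97)=133230930, p(98)=150198136, p(99)=169229875, p(100)=190569292, p(101)=214481126, p(102)=241265379, p(103)=271248950, p(104)=304801365, p(105)=342325709, p(106)=384276336, p(107)=431149389, p(108)=483502844, p(109)=541946240, p(110)=607163746, p(111)=679903203, p(112)=761002156, p(113)=851376628, p(114)=952050665, p(115)=1064144451.
Final step: p(116) = p(115) + p(114) - p(111) - p(109) + p(104) + p(101) - p(94) - p(90) + p(81) + p(76) - p(65) - p(59) + p(46) + p(39) - p(24) - p(16)
= 1064144451 + 952050665 - 679903203 - 541946240 + 304801365 + 214481126 - 92669720 - 56634173 + 18004327 + 9289091 - 2012558 - 831820 + 105558 + 31185 - 1575 - 231
= 1188908248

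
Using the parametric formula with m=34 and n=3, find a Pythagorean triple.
(1147, 204, 1165)

Euclid's formula: a = m² - n², b = 2mn, c = m² + n²
m = 34, n = 3
a = 34² - 3² = 1156 - 9 = 1147
b = 2 × 34 × 3 = 204
c = 34² + 3² = 1156 + 9 = 1165
Verification: 1147² + 204² = 1315609 + 41616 = 1357225 = 1165² ✓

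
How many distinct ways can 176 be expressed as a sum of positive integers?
476715857290

p(n) counts ways to write n as a sum of positive integers (order ignored).
Euler's pentagonal recurrence: p(k) = p(k-1) + p(k-2) - p(k-5) - p(k-7) + p(k-12) + p(k-15) - ... (offsets j(3j∓1)/2, signs ++--, p(0)=1, p(<0)=0).
DP table for k = 0..175: p(0)=1, p(1)=1, p(2)=2, p(3)=3, p(4)=5, p(5)=7, p(6)=11, p(7)=15, p(8)=22, p(9)=30, p(10)=42, p(11)=56, p(12)=77, p(13)=101, p(14)=135, p(15)=176, p(16)=231, p(17)=297, p(18)=385, p(19)=490, p(20)=627, p(21)=792, p(22)=1002, p(23)=1255, p(24)=1575, p(25)=1958, p(26)=2436, p(27)=3010, p(28)=3718, p(29)=4565, p(30)=5604, p(31)=6842, p(32)=8349, p(33)=10143, p(34)=12310, p(35)=14883, p(36)=17977, p(37)=21637, p(38)=26015, p(39)=31185, p(40)=37338, p(41)=44583, p(42)=53174, p(43)=63261, p(44)=75175, p(45)=89134, p(46)=105558, p(47)=124754, p(48)=147273, p(49)=173525, p(50)=204226, p(51)=239943, p(52)=281589, p(53)=329931, p(54)=386155, p(55)=451276, p(56)=526823, p(57)=614154, p(58)=715220, p(59)=831820, p(60)=966467, p(61)=1121505, p(62)=1300156, p(63)=1505499, p(64)=1741630, p(65)=2012558, p(66)=2323520, p(67)=2679689, p(68)=3087735, p(69)=3554345, p(70)=4087968, p(71)=4697205, p(72)=5392783, p(73)=6185689, p(74)=7089500, p(75)=8118264, p(76)=9289091, p(77)=10619863, p(78)=12132164, p(79)=13848650, p(80)=15796476, p(81)=18004327, p(82)=20506255, p(83)=23338469, p(84)=26543660, p(85)=30167357, p(86)=34262962, p(87)=38887673, p(88)=44108109, p(89)=49995925, p(90)=56634173, p(91)=64112359, p(92)=72533807, p(93)=82010177, p(94)=92669720, p(95)=104651419, p(96)=118114304, p(97)=133230930, p(98)=150198136, p(99)=169229875, p(100)=190569292, p(101)=214481126, p(102)=241265379, p(103)=271248950, p(104)=304801365, p(105)=342325709, p(106)=384276336, p(107)=431149389, p(108)=483502844, p(109)=541946240, p(110)=607163746, p(111)=679903203, p(112)=761002156, p(113)=851376628, p(114)=952050665, p(115)=1064144451, p(116)=1188908248, p(117)=1327710076, p(118)=1482074143, p(119)=1653668665, p(120)=1844349560, p(121)=2056148051, p(122)=2291320912, p(123)=2552338241, p(124)=2841940500, p(125)=3163127352, p(126)=3519222692, p(127)=3913864295, p(128)=4351078600, p(129)=4835271870, p(130)=5371315400, p(131)=5964539504, p(132)=6620830889, p(133)=7346629512, p(134)=8149040695, p(135)=9035836076, p(136)=10015581680, p(137)=11097645016, p(138)=12292341831, p(139)=13610949895, p(140)=15065878135, p(141)=16670689208, p(142)=18440293320, p(143)=20390982757, p(144)=22540654445, p(145)=24908858009, p(146)=27517052599, p(147)=30388671978, p(148)=33549419497, p(149)=37027355200, p(150)=40853235313, p(151)=45060624582, p(152)=49686288421, p(153)=54770336324, p(154)=60356673280, p(155)=66493182097, p(156)=73232243759, p(157)=80630964769, p(158)=88751778802, p(159)=97662728555, p(160)=107438159466, p(161)=118159068427, p(162)=129913904637, p(163)=142798995930, p(164)=156919475295, p(165)=172389800255, p(166)=189334822579, p(167)=207890420102, p(168)=228204732751, p(169)=250438925115, p(170)=274768617130, p(171)=301384802048, p(172)=330495499613, p(173)=362326859895, p(174)=397125074750, p(175)=435157697830.
Final step: p(176) = p(175) + p(174) - p(171) - p(169) + p(164) + p(161) - p(154) - p(150) + p(141) + p(136) - p(125) - p(119) + p(106) + p(99) - p(84) - p(76) + p(59) + p(50) - p(31) - p(21) + p(0)
= 435157697830 + 397125074750 - 301384802048 - 250438925115 + 156919475295 + 118159068427 - 60356673280 - 40853235313 + 16670689208 + 10015581680 - 3163127352 - 1653668665 + 384276336 + 169229875 - 26543660 - 9289091 + 831820 + 204226 - 6842 - 792 + 1
= 476715857290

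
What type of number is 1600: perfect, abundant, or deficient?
abundant

Proper divisors of 1600: sum = 1 + 2 + 4 + 5 + 8 + 10 + 16 + 20 + ... + 200 + 320 + 400 + 800 (20 divisors) = 2337
Since 2337 > 1600, 1600 is abundant.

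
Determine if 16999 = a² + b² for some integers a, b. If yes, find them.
Not possible

Factorization: 16999 = 89 × 191
By Fermat: n is sum of two squares iff every prime p ≡ 3 (mod 4) appears to even power.
Prime(s) ≡ 3 (mod 4) with odd exponent: [(191, 1)]
Therefore 16999 cannot be expressed as a² + b².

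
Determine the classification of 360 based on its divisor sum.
abundant

Proper divisors of 360: sum = 1 + 2 + 3 + 4 + 5 + 6 + 8 + 9 + ... + 72 + 90 + 120 + 180 (23 divisors) = 810
Since 810 > 360, 360 is abundant.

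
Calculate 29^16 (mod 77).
15

Repeated squaring. Binary of 16 = 10000.
29^1 ≡ 29 (mod 77); 29^2 ≡ 71 (mod 77); 29^4 ≡ 36 (mod 77); 29^8 ≡ 64 (mod 77); 29^16 ≡ 15 (mod 77)
29^16 = 29^16 ≡ 15 (mod 77)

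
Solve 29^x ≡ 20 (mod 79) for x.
56

Baby-step giant-step with step n = ⌈√79⌉ = 9.
Baby steps 29^j mod 79 (j:value) for j=0..8: 0:1, 1:29, 2:51, 3:57, 4:73, 5:63, 6:10, 7:53, 8:36.
Giant-step multiplier: 29^(-9) ≡ 29^(78-9) = 29^69 ≡ 14 (mod 79).
Giant steps γ_i = 20·14^i mod 79: γ_0=20, γ_1=43, γ_2=49, γ_3=54, γ_4=45, γ_5=77, γ_6=51 (in table at j=2).
x = i·n + j = 6·9 + 2 = 56.
Check: 29^56 ≡ 20 (mod 79).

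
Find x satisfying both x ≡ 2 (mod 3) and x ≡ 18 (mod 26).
44

Using Chinese Remainder Theorem:
M = 3 × 26 = 78
M1 = 26, M2 = 3
y1 = 26^(-1) mod 3 = 2
y2 = 3^(-1) mod 26 = 9
x = (2×26×2 + 18×3×9) mod 78 = 44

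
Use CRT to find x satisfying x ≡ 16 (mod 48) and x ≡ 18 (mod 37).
832

Using Chinese Remainder Theorem:
M = 48 × 37 = 1776
M1 = 37, M2 = 48
y1 = 37^(-1) mod 48 = 13
y2 = 48^(-1) mod 37 = 27
x = (16×37×13 + 18×48×27) mod 1776 = 832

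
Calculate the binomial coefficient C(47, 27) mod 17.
11

Using Lucas' theorem:
Write n=47 and k=27 in base 17:
n in base 17: [2, 13]
k in base 17: [1, 10]
C(47,27) mod 17 = ∏ C(n_i, k_i) mod 17
Digit binomials (mod 17): C(2,1) = 2; C(13,10) = 286 ≡ 14
Product: 2 × 14 = 28 ≡ 11 (mod 17)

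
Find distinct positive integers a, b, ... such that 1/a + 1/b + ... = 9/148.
1/17 + 1/504 + 1/317016

Greedy algorithm:
9/148: ceiling(148/9) = 17, use 1/17
5/2516: ceiling(2516/5) = 504, use 1/504
1/317016: ceiling(317016/1) = 317016, use 1/317016
Result: 9/148 = 1/17 + 1/504 + 1/317016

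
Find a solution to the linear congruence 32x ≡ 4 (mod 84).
x ≡ 8 (mod 21)

gcd(32, 84) = 4, which divides 4, so solutions exist.
Divide through by 4: 8x ≡ 1 (mod 21).
Find 8^(-1) mod 21 by the extended Euclidean algorithm:
21 = 2 × 8 + 5  ⟹  5 = (1)·21 + (-2)·8
8 = 1 × 5 + 3  ⟹  3 = (-1)·21 + (3)·8
5 = 1 × 3 + 2  ⟹  2 = (2)·21 + (-5)·8
3 = 1 × 2 + 1  ⟹  1 = (-3)·21 + (8)·8
So (8)·8 ≡ 1 (mod 21), i.e. 8^(-1) ≡ 8 (mod 21).
x ≡ 8 × 1 = 8 ≡ 8 (mod 21).
Check: 32 × 8 = 256 ≡ 4 (mod 84).
x ≡ 8 (mod 21), giving 4 solutions mod 84.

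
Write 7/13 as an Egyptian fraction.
1/2 + 1/26

Greedy algorithm:
7/13: ceiling(13/7) = 2, use 1/2
1/26: ceiling(26/1) = 26, use 1/26
Result: 7/13 = 1/2 + 1/26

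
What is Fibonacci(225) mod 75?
25

Matrix identity: Q^n = [[F_(n+1), F_n], [F_n, F_(n-1)]] with Q = [[1,1],[1,0]].
n = 225 = 11100001₂. Square-and-multiply, entries mod 75:
Q^1 = [[1,1],[1,0]]
Q^3 = (Q^1)²·Q = [[3,2],[2,1]]
Q^7 = (Q^3)²·Q = [[21,13],[13,8]]
Q^14 = (Q^7)² = [[10,2],[2,8]]
Q^28 = (Q^14)² = [[29,36],[36,68]]
Q^56 = (Q^28)² = [[37,42],[42,70]]
Q^112 = (Q^56)² = [[58,69],[69,64]]
Q^225 = (Q^112)²·Q = [[43,25],[25,18]]
F_225 mod 75 = Q^225[0][1] = 25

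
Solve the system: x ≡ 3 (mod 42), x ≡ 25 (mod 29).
1011

Using Chinese Remainder Theorem:
M = 42 × 29 = 1218
M1 = 29, M2 = 42
y1 = 29^(-1) mod 42 = 29
y2 = 42^(-1) mod 29 = 9
x = (3×29×29 + 25×42×9) mod 1218 = 1011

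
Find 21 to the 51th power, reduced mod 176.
109

Repeated squaring. Binary of 51 = 110011.
21^1 ≡ 21 (mod 176); 21^2 ≡ 89 (mod 176); 21^4 ≡ 1 (mod 176); 21^8 ≡ 1 (mod 176); 21^16 ≡ 1 (mod 176); 21^32 ≡ 1 (mod 176)
21^51 = 21^1 × 21^2 × 21^16 × 21^32 ≡ 109 (mod 176)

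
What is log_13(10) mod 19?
7

Baby-step giant-step with step n = ⌈√19⌉ = 5.
Baby steps 13^j mod 19 (j:value) for j=0..4: 0:1, 1:13, 2:17, 3:12, 4:4.
Giant-step multiplier: 13^(-5) ≡ 13^(18-5) = 13^13 ≡ 15 (mod 19).
Giant steps γ_i = 10·15^i mod 19: γ_0=10, γ_1=17 (in table at j=2).
x = i·n + j = 1·5 + 2 = 7.
Check: 13^7 ≡ 10 (mod 19).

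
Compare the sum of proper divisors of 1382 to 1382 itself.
deficient

Proper divisors of 1382: sum = 1 + 2 + 691 = 694
Since 694 < 1382, 1382 is deficient.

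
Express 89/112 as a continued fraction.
[0; 1, 3, 1, 6, 1, 2]

Euclidean algorithm steps:
89 = 0 × 112 + 89
112 = 1 × 89 + 23
89 = 3 × 23 + 20
23 = 1 × 20 + 3
20 = 6 × 3 + 2
3 = 1 × 2 + 1
2 = 2 × 1 + 0
Continued fraction: [0; 1, 3, 1, 6, 1, 2]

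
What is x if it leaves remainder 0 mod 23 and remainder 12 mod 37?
345

Using Chinese Remainder Theorem:
M = 23 × 37 = 851
M1 = 37, M2 = 23
y1 = 37^(-1) mod 23 = 5
y2 = 23^(-1) mod 37 = 29
x = (0×37×5 + 12×23×29) mod 851 = 345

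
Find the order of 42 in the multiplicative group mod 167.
83

167 is prime, so ord(42) divides φ(167) = 166.
Divisors of 166: 1, 2, 83, 166.
Repeated squaring: 42^1 ≡ 42, 42^2 ≡ 94, 42^4 ≡ 152, 42^8 ≡ 58, 42^16 ≡ 24, 42^32 ≡ 75, 42^64 ≡ 114, 42^128 ≡ 137 (mod 167).
Test 42^d mod 167 for each divisor d in increasing order:
42^1 ≡ 42
42^2 ≡ 94
42^83 = 42^64·42^16·42^2·42^1 ≡ 1  ← first divisor giving 1
The order is 83.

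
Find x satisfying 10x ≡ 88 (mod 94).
x ≡ 37 (mod 47)

gcd(10, 94) = 2, which divides 88, so solutions exist.
Divide through by 2: 5x ≡ 44 (mod 47).
Find 5^(-1) mod 47 by the extended Euclidean algorithm:
47 = 9 × 5 + 2  ⟹  2 = (1)·47 + (-9)·5
5 = 2 × 2 + 1  ⟹  1 = (-2)·47 + (19)·5
So (19)·5 ≡ 1 (mod 47), i.e. 5^(-1) ≡ 19 (mod 47).
x ≡ 19 × 44 = 836 ≡ 37 (mod 47).
Check: 10 × 37 = 370 ≡ 88 (mod 94).
x ≡ 37 (mod 47), giving 2 solutions mod 94.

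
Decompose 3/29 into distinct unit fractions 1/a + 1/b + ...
1/10 + 1/290

Greedy algorithm:
3/29: ceiling(29/3) = 10, use 1/10
1/290: ceiling(290/1) = 290, use 1/290
Result: 3/29 = 1/10 + 1/290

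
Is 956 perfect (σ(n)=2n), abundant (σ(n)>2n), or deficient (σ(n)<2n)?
deficient

Proper divisors of 956: sum = 1 + 2 + 4 + 239 + 478 = 724
Since 724 < 956, 956 is deficient.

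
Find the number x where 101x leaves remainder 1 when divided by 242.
127

gcd(101, 242) = 1, so the inverse exists.
Extended Euclidean algorithm on (242, 101):
242 = 2 × 101 + 40  ⟹  40 = (1)·242 + (-2)·101
101 = 2 × 40 + 21  ⟹  21 = (-2)·242 + (5)·101
40 = 1 × 21 + 19  ⟹  19 = (3)·242 + (-7)·101
21 = 1 × 19 + 2  ⟹  2 = (-5)·242 + (12)·101
19 = 9 × 2 + 1  ⟹  1 = (48)·242 + (-115)·101
So (-115)·101 ≡ 1 (mod 242), i.e. 101^(-1) ≡ -115 ≡ 127 (mod 242).
Check: 101 × 127 = 12827 ≡ 1 (mod 242)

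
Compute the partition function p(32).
8349

p(n) counts ways to write n as a sum of positive integers (order ignored).
Euler's pentagonal recurrence: p(k) = p(k-1) + p(k-2) - p(k-5) - p(k-7) + p(k-12) + p(k-15) - ... (offsets j(3j∓1)/2, signs ++--, p(0)=1, p(<0)=0).
DP table for k = 0..31: p(0)=1, p(1)=1, p(2)=2, p(3)=3, p(4)=5, p(5)=7, p(6)=11, p(7)=15, p(8)=22, p(9)=30, p(10)=42, p(11)=56, p(12)=77, p(13)=101, p(14)=135, p(15)=176, p(16)=231, p(17)=297, p(18)=385, p(19)=490, p(20)=627, p(21)=792, p(22)=1002, p(23)=1255, p(24)=1575, p(25)=1958, p(26)=2436, p(27)=3010, p(28)=3718, p(29)=4565, p(30)=5604, p(31)=6842.
Final step: p(32) = p(31) + p(30) - p(27) - p(25) + p(20) + p(17) - p(10) - p(6)
= 6842 + 5604 - 3010 - 1958 + 627 + 297 - 42 - 11
= 8349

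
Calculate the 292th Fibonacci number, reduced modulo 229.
121

Matrix identity: Q^n = [[F_(n+1), F_n], [F_n, F_(n-1)]] with Q = [[1,1],[1,0]].
n = 292 = 100100100₂. Square-and-multiply, entries mod 229:
Q^1 = [[1,1],[1,0]]
Q^2 = (Q^1)² = [[2,1],[1,1]]
Q^4 = (Q^2)² = [[5,3],[3,2]]
Q^9 = (Q^4)²·Q = [[55,34],[34,21]]
Q^18 = (Q^9)² = [[59,65],[65,223]]
Q^36 = (Q^18)² = [[149,10],[10,139]]
Q^73 = (Q^36)²·Q = [[220,88],[88,132]]
Q^146 = (Q^73)² = [[39,61],[61,207]]
Q^292 = (Q^146)² = [[204,121],[121,83]]
F_292 mod 229 = Q^292[0][1] = 121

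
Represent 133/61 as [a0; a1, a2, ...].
[2; 5, 1, 1, 5]

Euclidean algorithm steps:
133 = 2 × 61 + 11
61 = 5 × 11 + 6
11 = 1 × 6 + 5
6 = 1 × 5 + 1
5 = 5 × 1 + 0
Continued fraction: [2; 5, 1, 1, 5]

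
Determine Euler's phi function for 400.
160

400 = 2^4 × 5^2
φ(n) = n × ∏(1 - 1/p) for each prime p dividing n
φ(400) = 400 × (1 - 1/2) × (1 - 1/5) = 160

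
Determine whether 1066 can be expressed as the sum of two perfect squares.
15² + 29² (a=15, b=29)

Factorization: 1066 = 2 × 13 × 41
By Fermat: n is sum of two squares iff every prime p ≡ 3 (mod 4) appears to even power.
All primes ≡ 3 (mod 4) appear to even power.
Search a = 0, 1, 2, … for 1066 - a² a perfect square: first hit at a = 15: 1066 - 225 = 841 = 29².
1066 = 15² + 29² = 225 + 841 ✓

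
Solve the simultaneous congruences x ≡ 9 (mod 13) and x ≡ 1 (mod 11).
100

Using Chinese Remainder Theorem:
M = 13 × 11 = 143
M1 = 11, M2 = 13
y1 = 11^(-1) mod 13 = 6
y2 = 13^(-1) mod 11 = 6
x = (9×11×6 + 1×13×6) mod 143 = 100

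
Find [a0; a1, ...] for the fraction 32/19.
[1; 1, 2, 6]

Euclidean algorithm steps:
32 = 1 × 19 + 13
19 = 1 × 13 + 6
13 = 2 × 6 + 1
6 = 6 × 1 + 0
Continued fraction: [1; 1, 2, 6]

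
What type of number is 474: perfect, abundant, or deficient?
abundant

Proper divisors of 474: sum = 1 + 2 + 3 + 6 + 79 + 158 + 237 = 486
Since 486 > 474, 474 is abundant.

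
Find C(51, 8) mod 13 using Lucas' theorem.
1

Using Lucas' theorem:
Write n=51 and k=8 in base 13:
n in base 13: [3, 12]
k in base 13: [0, 8]
C(51,8) mod 13 = ∏ C(n_i, k_i) mod 13
Digit binomials (mod 13): C(3,0) = 1; C(12,8) = 495 ≡ 1
Product: 1 × 1 = 1 ≡ 1 (mod 13)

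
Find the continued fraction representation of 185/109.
[1; 1, 2, 3, 3, 3]

Euclidean algorithm steps:
185 = 1 × 109 + 76
109 = 1 × 76 + 33
76 = 2 × 33 + 10
33 = 3 × 10 + 3
10 = 3 × 3 + 1
3 = 3 × 1 + 0
Continued fraction: [1; 1, 2, 3, 3, 3]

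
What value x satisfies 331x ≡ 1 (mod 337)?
56

gcd(331, 337) = 1, so the inverse exists.
Extended Euclidean algorithm on (337, 331):
337 = 1 × 331 + 6  ⟹  6 = (1)·337 + (-1)·331
331 = 55 × 6 + 1  ⟹  1 = (-55)·337 + (56)·331
So (56)·331 ≡ 1 (mod 337), i.e. 331^(-1) ≡ 56 (mod 337).
Check: 331 × 56 = 18536 ≡ 1 (mod 337)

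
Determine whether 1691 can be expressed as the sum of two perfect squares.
Not possible

Factorization: 1691 = 19 × 89
By Fermat: n is sum of two squares iff every prime p ≡ 3 (mod 4) appears to even power.
Prime(s) ≡ 3 (mod 4) with odd exponent: [(19, 1)]
Therefore 1691 cannot be expressed as a² + b².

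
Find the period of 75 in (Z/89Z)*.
88

89 is prime, so ord(75) divides φ(89) = 88.
Divisors of 88: 1, 2, 4, 8, 11, 22, 44, 88.
Repeated squaring: 75^1 ≡ 75, 75^2 ≡ 18, 75^4 ≡ 57, 75^8 ≡ 45, 75^16 ≡ 67, 75^32 ≡ 39, 75^64 ≡ 8 (mod 89).
Test 75^d mod 89 for each divisor d in increasing order:
75^1 ≡ 75
75^2 ≡ 18
75^4 ≡ 57
75^8 ≡ 45
75^11 = 75^8·75^2·75^1 ≡ 52
75^22 = 75^16·75^4·75^2 ≡ 34
75^44 = 75^32·75^8·75^4 ≡ 88
75^88 = 75^64·75^16·75^8 ≡ 1  ← first divisor giving 1
The order is 88.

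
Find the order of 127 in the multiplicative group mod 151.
25

151 is prime, so ord(127) divides φ(151) = 150.
Divisors of 150: 1, 2, 3, 5, 6, 10, 15, 25, 30, 50, 75, 150.
Repeated squaring: 127^1 ≡ 127, 127^2 ≡ 123, 127^4 ≡ 29, 127^8 ≡ 86, 127^16 ≡ 148, 127^32 ≡ 9, 127^64 ≡ 81, 127^128 ≡ 68 (mod 151).
Test 127^d mod 151 for each divisor d in increasing order:
127^1 ≡ 127
127^2 ≡ 123
127^3 = 127^2·127^1 ≡ 68
127^5 = 127^4·127^1 ≡ 59
127^6 = 127^4·127^2 ≡ 94
127^10 = 127^8·127^2 ≡ 8
127^15 = 127^8·127^4·127^2·127^1 ≡ 19
127^25 = 127^16·127^8·127^1 ≡ 1  ← first divisor giving 1
The order is 25.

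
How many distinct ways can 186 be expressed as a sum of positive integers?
1171432692373

p(n) counts ways to write n as a sum of positive integers (order ignored).
Euler's pentagonal recurrence: p(k) = p(k-1) + p(k-2) - p(k-5) - p(k-7) + p(k-12) + p(k-15) - ... (offsets j(3j∓1)/2, signs ++--, p(0)=1, p(<0)=0).
DP table for k = 0..185: p(0)=1, p(1)=1, p(2)=2, p(3)=3, p(4)=5, p(5)=7, p(6)=11, p(7)=15, p(8)=22, p(9)=30, p(10)=42, p(11)=56, p(12)=77, p(13)=101, p(14)=135, p(15)=176, p(16)=231, p(17)=297, p(18)=385, p(19)=490, p(20)=627, p(21)=792, p(22)=1002, p(23)=1255, p(24)=1575, p(25)=1958, p(26)=2436, p(27)=3010, p(28)=3718, p(29)=4565, p(30)=5604, p(31)=6842, p(32)=8349, p(33)=10143, p(34)=12310, p(35)=14883, p(36)=17977, p(37)=21637, p(38)=26015, p(39)=31185, p(40)=37338, p(41)=44583, p(42)=53174, p(43)=63261, p(44)=75175, p(45)=89134, p(46)=105558, p(47)=124754, p(48)=147273, p(49)=173525, p(50)=204226, p(51)=239943, p(52)=281589, p(53)=329931, p(54)=386155, p(55)=451276, p(56)=526823, p(57)=614154, p(58)=715220, p(59)=831820, p(60)=966467, p(61)=1121505, p(62)=1300156, p(63)=1505499, p(64)=1741630, p(65)=2012558, p(66)=2323520, p(67)=2679689, p(68)=3087735, p(69)=3554345, p(70)=4087968, p(71)=4697205, p(72)=5392783, p(73)=6185689, p(74)=7089500, p(75)=8118264, p(76)=9289091, p(77)=10619863, p(78)=12132164, p(79)=13848650, p(80)=15796476, p(81)=18004327, p(82)=20506255, p(83)=23338469, p(84)=26543660, p(85)=30167357, p(86)=34262962, p(87)=38887673, p(88)=44108109, p(89)=49995925, p(90)=56634173, p(91)=64112359, p(92)=72533807, p(93)=82010177, p(94)=92669720, p(95)=104651419, p(96)=118114304, p(97)=133230930, p(98)=150198136, p(99)=169229875, p(100)=190569292, p(101)=214481126, p(102)=241265379, p(103)=271248950, p(104)=304801365, p(105)=342325709, p(106)=384276336, p(107)=431149389, p(108)=483502844, p(109)=541946240, p(110)=607163746, p(111)=679903203, p(112)=761002156, p(113)=851376628, p(114)=952050665, p(115)=1064144451, p(116)=1188908248, p(117)=1327710076, p(118)=1482074143, p(119)=1653668665, p(120)=1844349560, p(121)=2056148051, p(122)=2291320912, p(123)=2552338241, p(124)=2841940500, p(125)=3163127352, p(126)=3519222692, p(127)=3913864295, p(128)=4351078600, p(129)=4835271870, p(130)=5371315400, p(131)=5964539504, p(132)=6620830889, p(133)=7346629512, p(134)=8149040695, p(135)=9035836076, p(136)=10015581680, p(137)=11097645016, p(138)=12292341831, p(139)=13610949895, p(140)=15065878135, p(141)=16670689208, p(142)=18440293320, p(143)=20390982757, p(144)=22540654445, p(145)=24908858009, p(146)=27517052599, p(147)=30388671978, p(148)=33549419497, p(149)=37027355200, p(150)=40853235313, p(151)=45060624582, p(152)=49686288421, p(153)=54770336324, p(154)=60356673280, p(155)=66493182097, p(156)=73232243759, p(157)=80630964769, p(158)=88751778802, p(159)=97662728555, p(160)=107438159466, p(161)=118159068427, p(162)=129913904637, p(163)=142798995930, p(164)=156919475295, p(165)=172389800255, p(166)=189334822579, p(167)=207890420102, p(168)=228204732751, p(169)=250438925115, p(170)=274768617130, p(171)=301384802048, p(172)=330495499613, p(173)=362326859895, p(174)=397125074750, p(175)=435157697830, p(176)=476715857290, p(177)=522115831195, p(178)=571701605655, p(179)=625846753120, p(180)=684957390936, p(181)=749474411781, p(182)=819876908323, p(183)=896684817527, p(184)=980462880430, p(185)=1071823774337.
Final step: p(186) = p(185) + p(184) - p(181) - p(179) + p(174) + p(171) - p(164) - p(160) + p(151) + p(146) - p(135) - p(129) + p(116) + p(109) - p(94) - p(86) + p(69) + p(60) - p(41) - p(31) + p(10)
= 1071823774337 + 980462880430 - 749474411781 - 625846753120 + 397125074750 + 301384802048 - 156919475295 - 107438159466 + 45060624582 + 27517052599 - 9035836076 - 4835271870 + 1188908248 + 541946240 - 92669720 - 34262962 + 3554345 + 966467 - 44583 - 6842 + 42
= 1171432692373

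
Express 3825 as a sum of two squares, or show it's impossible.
15² + 60² (a=15, b=60)

Factorization: 3825 = 3^2 × 5^2 × 17
By Fermat: n is sum of two squares iff every prime p ≡ 3 (mod 4) appears to even power.
All primes ≡ 3 (mod 4) appear to even power.
Search a = 0, 1, 2, … for 3825 - a² a perfect square: first hit at a = 15: 3825 - 225 = 3600 = 60².
3825 = 15² + 60² = 225 + 3600 ✓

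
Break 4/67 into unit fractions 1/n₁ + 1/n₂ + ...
1/17 + 1/1139

Greedy algorithm:
4/67: ceiling(67/4) = 17, use 1/17
1/1139: ceiling(1139/1) = 1139, use 1/1139
Result: 4/67 = 1/17 + 1/1139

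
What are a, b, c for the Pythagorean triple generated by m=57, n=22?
(2765, 2508, 3733)

Euclid's formula: a = m² - n², b = 2mn, c = m² + n²
m = 57, n = 22
a = 57² - 22² = 3249 - 484 = 2765
b = 2 × 57 × 22 = 2508
c = 57² + 22² = 3249 + 484 = 3733
Verification: 2765² + 2508² = 7645225 + 6290064 = 13935289 = 3733² ✓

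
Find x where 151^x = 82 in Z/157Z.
42

Baby-step giant-step with step n = ⌈√157⌉ = 13.
Baby steps 151^j mod 157 (j:value) for j=0..12: 0:1, 1:151, 2:36, 3:98, 4:40, 5:74, 6:27, 7:152, 8:30, 9:134, 10:138, 11:114, 12:101.
Giant-step multiplier: 151^(-13) ≡ 151^(156-13) = 151^143 ≡ 50 (mod 157).
Giant steps γ_i = 82·50^i mod 157: γ_0=82, γ_1=18, γ_2=115, γ_3=98 (in table at j=3).
x = i·n + j = 3·13 + 3 = 42.
Check: 151^42 ≡ 82 (mod 157).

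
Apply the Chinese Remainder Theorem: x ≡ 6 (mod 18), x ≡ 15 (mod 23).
222

Using Chinese Remainder Theorem:
M = 18 × 23 = 414
M1 = 23, M2 = 18
y1 = 23^(-1) mod 18 = 11
y2 = 18^(-1) mod 23 = 9
x = (6×23×11 + 15×18×9) mod 414 = 222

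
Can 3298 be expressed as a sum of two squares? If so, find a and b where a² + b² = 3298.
7² + 57² (a=7, b=57)

Factorization: 3298 = 2 × 17 × 97
By Fermat: n is sum of two squares iff every prime p ≡ 3 (mod 4) appears to even power.
All primes ≡ 3 (mod 4) appear to even power.
Search a = 0, 1, 2, … for 3298 - a² a perfect square: first hit at a = 7: 3298 - 49 = 3249 = 57².
3298 = 7² + 57² = 49 + 3249 ✓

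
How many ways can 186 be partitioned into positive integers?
1171432692373

p(n) counts ways to write n as a sum of positive integers (order ignored).
Euler's pentagonal recurrence: p(k) = p(k-1) + p(k-2) - p(k-5) - p(k-7) + p(k-12) + p(k-15) - ... (offsets j(3j∓1)/2, signs ++--, p(0)=1, p(<0)=0).
DP table for k = 0..185: p(0)=1, p(1)=1, p(2)=2, p(3)=3, p(4)=5, p(5)=7, p(6)=11, p(7)=15, p(8)=22, p(9)=30, p(10)=42, p(11)=56, p(12)=77, p(13)=101, p(14)=135, p(15)=176, p(16)=231, p(17)=297, p(18)=385, p(19)=490, p(20)=627, p(21)=792, p(22)=1002, p(23)=1255, p(24)=1575, p(25)=1958, p(26)=2436, p(27)=3010, p(28)=3718, p(29)=4565, p(30)=5604, p(31)=6842, p(32)=8349, p(33)=10143, p(34)=12310, p(35)=14883, p(36)=17977, p(37)=21637, p(38)=26015, p(39)=31185, p(40)=37338, p(41)=44583, p(42)=53174, p(43)=63261, p(44)=75175, p(45)=89134, p(46)=105558, p(47)=124754, p(48)=147273, p(49)=173525, p(50)=204226, p(51)=239943, p(52)=281589, p(53)=329931, p(54)=386155, p(55)=451276, p(56)=526823, p(57)=614154, p(58)=715220, p(59)=831820, p(60)=966467, p(61)=1121505, p(62)=1300156, p(63)=1505499, p(64)=1741630, p(65)=2012558, p(66)=2323520, p(67)=2679689, p(68)=3087735, p(69)=3554345, p(70)=4087968, p(71)=4697205, p(72)=5392783, p(73)=6185689, p(74)=7089500, p(75)=8118264, p(76)=9289091, p(77)=10619863, p(78)=12132164, p(79)=13848650, p(80)=15796476, p(81)=18004327, p(82)=20506255, p(83)=23338469, p(84)=26543660, p(85)=30167357, p(86)=34262962, p(87)=38887673, p(88)=44108109, p(89)=49995925, p(90)=56634173, p(91)=64112359, p(92)=72533807, p(93)=82010177, p(94)=92669720, p(95)=104651419, p(96)=118114304, p(97)=133230930, p(98)=150198136, p(99)=169229875, p(100)=190569292, p(101)=214481126, p(102)=241265379, p(103)=271248950, p(104)=304801365, p(105)=342325709, p(106)=384276336, p(107)=431149389, p(108)=483502844, p(109)=541946240, p(110)=607163746, p(111)=679903203, p(112)=761002156, p(113)=851376628, p(114)=952050665, p(115)=1064144451, p(116)=1188908248, p(117)=1327710076, p(118)=1482074143, p(119)=1653668665, p(120)=1844349560, p(121)=2056148051, p(122)=2291320912, p(123)=2552338241, p(124)=2841940500, p(125)=3163127352, p(126)=3519222692, p(127)=3913864295, p(128)=4351078600, p(129)=4835271870, p(130)=5371315400, p(131)=5964539504, p(132)=6620830889, p(133)=7346629512, p(134)=8149040695, p(135)=9035836076, p(136)=10015581680, p(137)=11097645016, p(138)=12292341831, p(139)=13610949895, p(140)=15065878135, p(141)=16670689208, p(142)=18440293320, p(143)=20390982757, p(144)=22540654445, p(145)=24908858009, p(146)=27517052599, p(147)=30388671978, p(148)=33549419497, p(149)=37027355200, p(150)=40853235313, p(151)=45060624582, p(152)=49686288421, p(153)=54770336324, p(154)=60356673280, p(155)=66493182097, p(156)=73232243759, p(157)=80630964769, p(158)=88751778802, p(159)=97662728555, p(160)=107438159466, p(161)=118159068427, p(162)=129913904637, p(163)=142798995930, p(164)=156919475295, p(165)=172389800255, p(166)=189334822579, p(167)=207890420102, p(168)=228204732751, p(169)=250438925115, p(170)=274768617130, p(171)=301384802048, p(172)=330495499613, p(173)=362326859895, p(174)=397125074750, p(175)=435157697830, p(176)=476715857290, p(177)=522115831195, p(178)=571701605655, p(179)=625846753120, p(180)=684957390936, p(181)=749474411781, p(182)=819876908323, p(183)=896684817527, p(184)=980462880430, p(185)=1071823774337.
Final step: p(186) = p(185) + p(184) - p(181) - p(179) + p(174) + p(171) - p(164) - p(160) + p(151) + p(146) - p(135) - p(129) + p(116) + p(109) - p(94) - p(86) + p(69) + p(60) - p(41) - p(31) + p(10)
= 1071823774337 + 980462880430 - 749474411781 - 625846753120 + 397125074750 + 301384802048 - 156919475295 - 107438159466 + 45060624582 + 27517052599 - 9035836076 - 4835271870 + 1188908248 + 541946240 - 92669720 - 34262962 + 3554345 + 966467 - 44583 - 6842 + 42
= 1171432692373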